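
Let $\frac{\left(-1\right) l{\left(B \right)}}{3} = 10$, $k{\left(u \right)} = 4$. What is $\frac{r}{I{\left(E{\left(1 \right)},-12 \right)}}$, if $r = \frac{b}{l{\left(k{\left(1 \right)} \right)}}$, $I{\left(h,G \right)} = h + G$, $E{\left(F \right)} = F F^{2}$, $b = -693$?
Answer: $- \frac{21}{10} \approx -2.1$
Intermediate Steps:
$E{\left(F \right)} = F^{3}$
$l{\left(B \right)} = -30$ ($l{\left(B \right)} = \left(-3\right) 10 = -30$)
$I{\left(h,G \right)} = G + h$
$r = \frac{231}{10}$ ($r = - \frac{693}{-30} = \left(-693\right) \left(- \frac{1}{30}\right) = \frac{231}{10} \approx 23.1$)
$\frac{r}{I{\left(E{\left(1 \right)},-12 \right)}} = \frac{231}{10 \left(-12 + 1^{3}\right)} = \frac{231}{10 \left(-12 + 1\right)} = \frac{231}{10 \left(-11\right)} = \frac{231}{10} \left(- \frac{1}{11}\right) = - \frac{21}{10}$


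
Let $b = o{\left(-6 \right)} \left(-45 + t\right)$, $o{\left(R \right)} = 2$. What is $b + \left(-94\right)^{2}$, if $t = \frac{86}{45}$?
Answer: $\frac{393742}{45} \approx 8749.8$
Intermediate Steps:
$t = \frac{86}{45}$ ($t = 86 \cdot \frac{1}{45} = \frac{86}{45} \approx 1.9111$)
$b = - \frac{3878}{45}$ ($b = 2 \left(-45 + \frac{86}{45}\right) = 2 \left(- \frac{1939}{45}\right) = - \frac{3878}{45} \approx -86.178$)
$b + \left(-94\right)^{2} = - \frac{3878}{45} + \left(-94\right)^{2} = - \frac{3878}{45} + 8836 = \frac{393742}{45}$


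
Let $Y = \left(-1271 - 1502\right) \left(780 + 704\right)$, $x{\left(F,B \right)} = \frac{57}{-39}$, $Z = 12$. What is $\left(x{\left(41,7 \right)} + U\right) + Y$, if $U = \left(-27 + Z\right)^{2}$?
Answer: $- \frac{53493810}{13} \approx -4.1149 \cdot 10^{6}$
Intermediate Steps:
$x{\left(F,B \right)} = - \frac{19}{13}$ ($x{\left(F,B \right)} = 57 \left(- \frac{1}{39}\right) = - \frac{19}{13}$)
$Y = -4115132$ ($Y = \left(-2773\right) 1484 = -4115132$)
$U = 225$ ($U = \left(-27 + 12\right)^{2} = \left(-15\right)^{2} = 225$)
$\left(x{\left(41,7 \right)} + U\right) + Y = \left(- \frac{19}{13} + 225\right) - 4115132 = \frac{2906}{13} - 4115132 = - \frac{53493810}{13}$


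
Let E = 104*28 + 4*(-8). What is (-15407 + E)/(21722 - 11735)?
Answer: -12527/9987 ≈ -1.2543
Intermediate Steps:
E = 2880 (E = 2912 - 32 = 2880)
(-15407 + E)/(21722 - 11735) = (-15407 + 2880)/(21722 - 11735) = -12527/9987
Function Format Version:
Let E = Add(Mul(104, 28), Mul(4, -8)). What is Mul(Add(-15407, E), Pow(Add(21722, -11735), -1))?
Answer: Rational(-12527, 9987) ≈ -1.2543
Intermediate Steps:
E = 2880 (E = Add(2912, -32) = 2880)
Mul(Add(-15407, E), Pow(Add(21722, -11735), -1)) = Mul(Add(-15407, 2880), Pow(Add(21722, -11735), -1)) = Mul(-12527, Pow(9987, -1)) = Mul(-12527, Rational(1, 9987)) = Rational(-12527, 9987)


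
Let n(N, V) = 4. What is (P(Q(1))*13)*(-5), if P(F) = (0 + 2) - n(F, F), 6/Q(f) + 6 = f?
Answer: 130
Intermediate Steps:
Q(f) = 6/(-6 + f)
P(F) = -2 (P(F) = (0 + 2) - 1*4 = 2 - 4 = -2)
(P(Q(1))*13)*(-5) = -2*13*(-5) = -26*(-5) = 130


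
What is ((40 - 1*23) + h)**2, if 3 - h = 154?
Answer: 17956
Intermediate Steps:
h = -151 (h = 3 - 1*154 = 3 - 154 = -151)
((40 - 1*23) + h)**2 = ((40 - 1*23) - 151)**2 = ((40 - 23) - 151)**2 = (17 - 151)**2 = (-134)**2 = 17956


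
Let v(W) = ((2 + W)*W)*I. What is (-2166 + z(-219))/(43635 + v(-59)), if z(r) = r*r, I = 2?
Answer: 15265/16787 ≈ 0.90933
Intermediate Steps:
z(r) = r**2
v(W) = 2*W*(2 + W) (v(W) = ((2 + W)*W)*2 = (W*(2 + W))*2 = 2*W*(2 + W))
(-2166 + z(-219))/(43635 + v(-59)) = (-2166 + (-219)**2)/(43635 + 2*(-59)*(2 - 59)) = (-2166 + 47961)/(43635 + 2*(-59)*(-57)) = 45795/(43635 + 6726) = 45795/50361 = 45795*(1/50361) = 15265/16787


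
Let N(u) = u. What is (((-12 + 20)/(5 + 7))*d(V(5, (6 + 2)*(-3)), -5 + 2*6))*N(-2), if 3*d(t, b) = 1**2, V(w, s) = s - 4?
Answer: -4/9 ≈ -0.44444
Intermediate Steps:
V(w, s) = -4 + s
d(t, b) = 1/3 (d(t, b) = (1/3)*1**2 = (1/3)*1 = 1/3)
(((-12 + 20)/(5 + 7))*d(V(5, (6 + 2)*(-3)), -5 + 2*6))*N(-2) = (((-12 + 20)/(5 + 7))*(1/3))*(-2) = ((8/12)*(1/3))*(-2) = ((8*(1/12))*(1/3))*(-2) = ((2/3)*(1/3))*(-2) = (2/9)*(-2) = -4/9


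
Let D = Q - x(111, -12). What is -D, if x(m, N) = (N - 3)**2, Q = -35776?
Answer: 36001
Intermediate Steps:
x(m, N) = (-3 + N)**2
D = -36001 (D = -35776 - (-3 - 12)**2 = -35776 - 1*(-15)**2 = -35776 - 1*225 = -35776 - 225 = -36001)
-D = -1*(-36001) = 36001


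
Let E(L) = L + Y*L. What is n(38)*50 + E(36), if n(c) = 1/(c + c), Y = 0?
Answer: 1393/38 ≈ 36.658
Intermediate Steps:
E(L) = L (E(L) = L + 0*L = L + 0 = L)
n(c) = 1/(2*c)
n(38)*50 + E(36) = ((1/2)/38)*50 + 36 = ((1/2)*(1/38))*50 + 36 = (1/76)*50 + 36 = 25/38 + 36 = 1393/38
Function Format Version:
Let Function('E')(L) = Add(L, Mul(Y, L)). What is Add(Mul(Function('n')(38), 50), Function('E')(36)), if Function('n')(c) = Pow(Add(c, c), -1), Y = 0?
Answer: Rational(1393, 38) ≈ 36.658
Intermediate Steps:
Function('E')(L) = L (Function('E')(L) = Add(L, Mul(0, L)) = Add(L, 0) = L)
Function('n')(c) = Mul(Rational(1, 2), Pow(c, -1)) (Function('n')(c) = Pow(Mul(2, c), -1) = Mul(Rational(1, 2), Pow(c, -1)))
Add(Mul(Function('n')(38), 50), Function('E')(36)) = Add(Mul(Mul(Rational(1, 2), Pow(38, -1)), 50), 36) = Add(Mul(Mul(Rational(1, 2), Rational(1, 38)), 50), 36) = Add(Mul(Rational(1, 76), 50), 36) = Add(Rational(25, 38), 36) = Rational(1393, 38)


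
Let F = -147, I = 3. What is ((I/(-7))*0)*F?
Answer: 0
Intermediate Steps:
((I/(-7))*0)*F = ((3/(-7))*0)*(-147) = (-⅐*3*0)*(-147) = -3/7*0*(-147) = 0*(-147) = 0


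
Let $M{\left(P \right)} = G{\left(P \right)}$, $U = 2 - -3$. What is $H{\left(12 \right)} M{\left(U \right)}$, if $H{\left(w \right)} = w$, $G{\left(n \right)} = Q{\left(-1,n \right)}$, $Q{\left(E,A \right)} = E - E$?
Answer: $0$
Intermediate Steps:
$Q{\left(E,A \right)} = 0$
$G{\left(n \right)} = 0$
$U = 5$ ($U = 2 + 3 = 5$)
$M{\left(P \right)} = 0$
$H{\left(12 \right)} M{\left(U \right)} = 12 \cdot 0 = 0$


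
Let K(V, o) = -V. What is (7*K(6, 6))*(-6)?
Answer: 252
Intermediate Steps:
(7*K(6, 6))*(-6) = (7*(-1*6))*(-6) = (7*(-6))*(-6) = -42*(-6) = 252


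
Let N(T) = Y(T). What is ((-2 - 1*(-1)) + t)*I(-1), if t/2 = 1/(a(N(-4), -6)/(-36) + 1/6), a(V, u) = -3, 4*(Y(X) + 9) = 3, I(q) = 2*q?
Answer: -14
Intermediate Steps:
Y(X) = -33/4 (Y(X) = -9 + (1/4)*3 = -9 + 3/4 = -33/4)
N(T) = -33/4
t = 8 (t = 2/(-3/(-36) + 1/6) = 2/(-3*(-1/36) + 1/6) = 2/(1/12 + 1/6) = 2/(1/4) = 2*4 = 8)
((-2 - 1*(-1)) + t)*I(-1) = ((-2 - 1*(-1)) + 8)*(2*(-1)) = ((-2 + 1) + 8)*(-2) = (-1 + 8)*(-2) = 7*(-2) = -14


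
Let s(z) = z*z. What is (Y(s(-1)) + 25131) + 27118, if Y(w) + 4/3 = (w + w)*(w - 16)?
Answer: 156653/3 ≈ 52218.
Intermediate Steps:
s(z) = z**2
Y(w) = -4/3 + 2*w*(-16 + w) (Y(w) = -4/3 + (w + w)*(w - 16) = -4/3 + (2*w)*(-16 + w) = -4/3 + 2*w*(-16 + w))
(Y(s(-1)) + 25131) + 27118 = ((-4/3 - 32*(-1)**2 + 2*((-1)**2)**2) + 25131) + 27118 = ((-4/3 - 32*1 + 2*1**2) + 25131) + 27118 = ((-4/3 - 32 + 2*1) + 25131) + 27118 = ((-4/3 - 32 + 2) + 25131) + 27118 = (-94/3 + 25131) + 27118 = 75299/3 + 27118 = 156653/3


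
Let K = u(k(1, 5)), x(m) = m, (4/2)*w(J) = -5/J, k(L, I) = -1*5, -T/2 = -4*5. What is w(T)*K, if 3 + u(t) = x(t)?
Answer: ½ ≈ 0.50000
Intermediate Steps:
T = 40 (T = -(-8)*5 = -2*(-20) = 40)
k(L, I) = -5
w(J) = -5/(2*J) (w(J) = (-5/J)/2 = -5/(2*J))
u(t) = -3 + t
K = -8 (K = -3 - 5 = -8)
w(T)*K = -5/2/40*(-8) = -5/2*1/40*(-8) = -1/16*(-8) = ½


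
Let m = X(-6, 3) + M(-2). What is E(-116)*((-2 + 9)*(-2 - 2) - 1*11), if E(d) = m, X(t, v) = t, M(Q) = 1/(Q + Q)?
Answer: 975/4 ≈ 243.75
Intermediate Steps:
M(Q) = 1/(2*Q)
m = -25/4 (m = -6 + (½)/(-2) = -6 + (½)*(-½) = -6 - ¼ = -25/4 ≈ -6.2500)
E(d) = -25/4
E(-116)*((-2 + 9)*(-2 - 2) - 1*11) = -25*((-2 + 9)*(-2 - 2) - 1*11)/4 = -25*(7*(-4) - 11)/4 = -25*(-28 - 11)/4 = -25/4*(-39) = 975/4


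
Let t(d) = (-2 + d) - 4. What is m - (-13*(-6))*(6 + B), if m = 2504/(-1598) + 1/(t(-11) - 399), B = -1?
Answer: -130151391/332384 ≈ -391.57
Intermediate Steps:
t(d) = -6 + d
m = -521631/332384 (m = 2504/(-1598) + 1/((-6 - 11) - 399) = 2504*(-1/1598) + 1/(-17 - 399) = -1252/799 + 1/(-416) = -1252/799 + 1*(-1/416) = -1252/799 - 1/416 = -521631/332384 ≈ -1.5694)
m - (-13*(-6))*(6 + B) = -521631/332384 - (-13*(-6))*(6 - 1) = -521631/332384 - 78*5 = -521631/332384 - 1*390 = -521631/332384 - 390 = -130151391/332384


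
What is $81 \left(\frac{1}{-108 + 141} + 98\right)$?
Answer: $\frac{87345}{11} \approx 7940.5$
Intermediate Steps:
$81 \left(\frac{1}{-108 + 141} + 98\right) = 81 \left(\frac{1}{33} + 98\right) = 81 \cdot \frac{3235}{33} = \frac{87345}{11}$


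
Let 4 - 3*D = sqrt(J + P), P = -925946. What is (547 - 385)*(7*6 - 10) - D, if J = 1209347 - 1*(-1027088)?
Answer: 15548/3 + sqrt(1310489)/3 ≈ 5564.3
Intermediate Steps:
J = 2236435 (J = 1209347 + 1027088 = 2236435)
D = 4/3 - sqrt(1310489)/3 (D = 4/3 - sqrt(2236435 - 925946)/3 = 4/3 - sqrt(1310489)/3 ≈ -380.26)
(547 - 385)*(7*6 - 10) - D = (547 - 385)*(7*6 - 10) - (4/3 - sqrt(1310489)/3) = 162*(42 - 10) + (-4/3 + sqrt(1310489)/3) = 162*32 + (-4/3 + sqrt(1310489)/3) = 5184 + (-4/3 + sqrt(1310489)/3) = 15548/3 + sqrt(1310489)/3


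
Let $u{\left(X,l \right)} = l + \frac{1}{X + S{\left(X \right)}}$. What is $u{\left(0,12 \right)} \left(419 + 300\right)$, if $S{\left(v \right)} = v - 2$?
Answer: $\frac{16537}{2} \approx 8268.5$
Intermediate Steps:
$S{\left(v \right)} = -2 + v$
$u{\left(X,l \right)} = l + \frac{1}{-2 + 2 X}$ ($u{\left(X,l \right)} = l + \frac{1}{X + \left(-2 + X\right)} = l + \frac{1}{-2 + 2 X}$)
$u{\left(0,12 \right)} \left(419 + 300\right) = \frac{1 + 0 \cdot 12 + 12 \left(-2 + 0\right)}{2 \left(-1 + 0\right)} \left(419 + 300\right) = \frac{1 + 0 + 12 \left(-2\right)}{2 \left(-1\right)} 719 = \frac{1}{2} \left(-1\right) \left(1 + 0 - 24\right) 719 = \frac{1}{2} \left(-1\right) \left(-23\right) 719 = \frac{23}{2} \cdot 719 = \frac{16537}{2}$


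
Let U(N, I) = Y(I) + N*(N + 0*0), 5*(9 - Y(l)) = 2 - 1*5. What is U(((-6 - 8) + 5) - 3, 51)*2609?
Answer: 2003712/5 ≈ 4.0074e+5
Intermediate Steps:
Y(l) = 48/5 (Y(l) = 9 - (2 - 1*5)/5 = 9 - (2 - 5)/5 = 9 - ⅕*(-3) = 9 + ⅗ = 48/5)
U(N, I) = 48/5 + N² (U(N, I) = 48/5 + N*(N + 0*0) = 48/5 + N*(N + 0) = 48/5 + N*N = 48/5 + N²)
U(((-6 - 8) + 5) - 3, 51)*2609 = (48/5 + (((-6 - 8) + 5) - 3)²)*2609 = (48/5 + ((-14 + 5) - 3)²)*2609 = (48/5 + (-9 - 3)²)*2609 = (48/5 + (-12)²)*2609 = (48/5 + 144)*2609 = (768/5)*2609 = 2003712/5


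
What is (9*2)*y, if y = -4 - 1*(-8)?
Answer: 72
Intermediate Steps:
y = 4 (y = -4 + 8 = 4)
(9*2)*y = (9*2)*4 = 18*4 = 72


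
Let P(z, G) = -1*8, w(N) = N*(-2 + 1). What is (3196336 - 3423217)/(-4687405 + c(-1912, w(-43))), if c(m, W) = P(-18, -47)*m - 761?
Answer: 226881/4672870 ≈ 0.048553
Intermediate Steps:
w(N) = -N (w(N) = N*(-1) = -N)
P(z, G) = -8
c(m, W) = -761 - 8*m (c(m, W) = -8*m - 761 = -761 - 8*m)
(3196336 - 3423217)/(-4687405 + c(-1912, w(-43))) = (3196336 - 3423217)/(-4687405 + (-761 - 8*(-1912))) = -226881/(-4687405 + (-761 + 15296)) = -226881/(-4687405 + 14535) = -226881/(-4672870) = -226881*(-1/4672870) = 226881/4672870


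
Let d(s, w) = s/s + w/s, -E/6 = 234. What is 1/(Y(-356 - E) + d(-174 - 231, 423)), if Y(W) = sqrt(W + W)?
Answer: 45/2122198 + 2025*sqrt(131)/1061099 ≈ 0.021864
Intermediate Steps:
E = -1404 (E = -6*234 = -1404)
d(s, w) = 1 + w/s
Y(W) = sqrt(2)*sqrt(W) (Y(W) = sqrt(2*W) = sqrt(2)*sqrt(W))
1/(Y(-356 - E) + d(-174 - 231, 423)) = 1/(sqrt(2)*sqrt(-356 - 1*(-1404)) + ((-174 - 231) + 423)/(-174 - 231)) = 1/(sqrt(2)*sqrt(-356 + 1404) + (-405 + 423)/(-405)) = 1/(sqrt(2)*sqrt(1048) - 1/405*18) = 1/(sqrt(2)*(2*sqrt(262)) - 2/45) = 1/(4*sqrt(131) - 2/45) = 1/(-2/45 + 4*sqrt(131))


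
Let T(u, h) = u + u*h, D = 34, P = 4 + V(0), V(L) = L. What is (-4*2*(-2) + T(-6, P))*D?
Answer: -476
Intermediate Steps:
P = 4 (P = 4 + 0 = 4)
T(u, h) = u + h*u
(-4*2*(-2) + T(-6, P))*D = (-4*2*(-2) - 6*(1 + 4))*34 = (-8*(-2) - 6*5)*34 = (16 - 30)*34 = -14*34 = -476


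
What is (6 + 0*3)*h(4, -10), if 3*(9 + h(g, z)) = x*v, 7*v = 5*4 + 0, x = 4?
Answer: -218/7 ≈ -31.143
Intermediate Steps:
v = 20/7 (v = (5*4 + 0)/7 = (20 + 0)/7 = (⅐)*20 = 20/7 ≈ 2.8571)
h(g, z) = -109/21 (h(g, z) = -9 + (4*(20/7))/3 = -9 + (⅓)*(80/7) = -9 + 80/21 = -109/21)
(6 + 0*3)*h(4, -10) = (6 + 0*3)*(-109/21) = (6 + 0)*(-109/21) = 6*(-109/21) = -218/7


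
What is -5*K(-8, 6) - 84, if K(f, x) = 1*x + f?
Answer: -74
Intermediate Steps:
K(f, x) = f + x (K(f, x) = x + f = f + x)
-5*K(-8, 6) - 84 = -5*(-8 + 6) - 84 = -5*(-2) - 84 = 10 - 84 = -74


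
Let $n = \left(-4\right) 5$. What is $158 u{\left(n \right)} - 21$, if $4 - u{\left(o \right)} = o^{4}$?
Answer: $-25279389$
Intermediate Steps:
$n = -20$
$u{\left(o \right)} = 4 - o^{4}$
$158 u{\left(n \right)} - 21 = 158 \left(4 - \left(-20\right)^{4}\right) - 21 = 158 \left(4 - 160000\right) - 21 = 158 \left(-159996\right) - 21 = -25279368 - 21 = -25279389$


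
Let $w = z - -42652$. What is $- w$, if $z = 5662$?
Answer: $-48314$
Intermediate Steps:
$w = 48314$ ($w = 5662 - -42652 = 5662 + 42652 = 48314$)
$- w = \left(-1\right) 48314 = -48314$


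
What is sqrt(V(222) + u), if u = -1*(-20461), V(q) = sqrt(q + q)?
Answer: sqrt(20461 + 2*sqrt(111)) ≈ 143.12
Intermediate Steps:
V(q) = sqrt(2)*sqrt(q) (V(q) = sqrt(2*q) = sqrt(2)*sqrt(q))
u = 20461
sqrt(V(222) + u) = sqrt(sqrt(2)*sqrt(222) + 20461) = sqrt(2*sqrt(111) + 20461) = sqrt(20461 + 2*sqrt(111))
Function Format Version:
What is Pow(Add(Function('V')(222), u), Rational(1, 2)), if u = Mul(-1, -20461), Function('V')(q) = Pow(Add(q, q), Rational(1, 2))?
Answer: Pow(Add(20461, Mul(2, Pow(111, Rational(1, 2)))), Rational(1, 2)) ≈ 143.12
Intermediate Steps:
Function('V')(q) = Mul(Pow(2, Rational(1, 2)), Pow(q, Rational(1, 2))) (Function('V')(q) = Pow(Mul(2, q), Rational(1, 2)) = Mul(Pow(2, Rational(1, 2)), Pow(q, Rational(1, 2))))
u = 20461
Pow(Add(Function('V')(222), u), Rational(1, 2)) = Pow(Add(Mul(Pow(2, Rational(1, 2)), Pow(222, Rational(1, 2))), 20461), Rational(1, 2)) = Pow(Add(Mul(2, Pow(111, Rational(1, 2))), 20461), Rational(1, 2)) = Pow(Add(20461, Mul(2, Pow(111, Rational(1, 2)))), Rational(1, 2))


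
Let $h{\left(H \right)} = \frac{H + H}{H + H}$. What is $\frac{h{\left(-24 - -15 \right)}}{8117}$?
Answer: $\frac{1}{8117} \approx 0.0001232$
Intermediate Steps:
$h{\left(H \right)} = 1$ ($h{\left(H \right)} = \frac{2 H}{2 H} = 2 H \frac{1}{2 H} = 1$)
$\frac{h{\left(-24 - -15 \right)}}{8117} = 1 \cdot \frac{1}{8117} = \frac{1}{8117}$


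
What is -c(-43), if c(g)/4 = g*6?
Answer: 1032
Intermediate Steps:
c(g) = 24*g (c(g) = 4*(g*6) = 4*(6*g) = 24*g)
-c(-43) = -24*(-43) = -1*(-1032) = 1032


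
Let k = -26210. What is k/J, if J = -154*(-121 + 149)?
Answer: 13105/2156 ≈ 6.0784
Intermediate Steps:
J = -4312 (J = -154*28 = -4312)
k/J = -26210/(-4312) = -26210*(-1/4312) = 13105/2156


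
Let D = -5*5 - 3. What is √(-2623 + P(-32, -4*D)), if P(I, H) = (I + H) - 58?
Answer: 51*I ≈ 51.0*I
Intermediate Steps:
D = -28 (D = -25 - 3 = -28)
P(I, H) = -58 + H + I (P(I, H) = (H + I) - 58 = -58 + H + I)
√(-2623 + P(-32, -4*D)) = √(-2623 + (-58 - 4*(-28) - 32)) = √(-2623 + (-58 + 112 - 32)) = √(-2623 + 22) = √(-2601) = 51*I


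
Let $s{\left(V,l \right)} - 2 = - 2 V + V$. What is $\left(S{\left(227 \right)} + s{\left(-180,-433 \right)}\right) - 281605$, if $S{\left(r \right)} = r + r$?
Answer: $-280969$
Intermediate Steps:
$s{\left(V,l \right)} = 2 - V$ ($s{\left(V,l \right)} = 2 + \left(- 2 V + V\right) = 2 - V$)
$S{\left(r \right)} = 2 r$
$\left(S{\left(227 \right)} + s{\left(-180,-433 \right)}\right) - 281605 = \left(2 \cdot 227 + \left(2 - -180\right)\right) - 281605 = \left(454 + \left(2 + 180\right)\right) - 281605 = \left(454 + 182\right) - 281605 = 636 - 281605 = -280969$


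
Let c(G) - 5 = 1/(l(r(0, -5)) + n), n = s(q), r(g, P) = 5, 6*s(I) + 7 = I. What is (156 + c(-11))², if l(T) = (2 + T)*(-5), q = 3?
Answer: 296666176/11449 ≈ 25912.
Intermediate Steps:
s(I) = -7/6 + I/6
l(T) = -10 - 5*T
n = -⅔ (n = -7/6 + (⅙)*3 = -7/6 + ½ = -⅔ ≈ -0.66667)
c(G) = 532/107 (c(G) = 5 + 1/((-10 - 5*5) - ⅔) = 5 + 1/((-10 - 25) - ⅔) = 5 + 1/(-35 - ⅔) = 5 + 1/(-107/3) = 5 - 3/107 = 532/107)
(156 + c(-11))² = (156 + 532/107)² = (17224/107)² = 296666176/11449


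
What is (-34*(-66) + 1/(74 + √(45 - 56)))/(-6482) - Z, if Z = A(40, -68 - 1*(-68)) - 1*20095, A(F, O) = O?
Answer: 51050086202/2540481 + I*√11/35566734 ≈ 20095.0 + 9.3251e-8*I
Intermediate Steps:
Z = -20095 (Z = (-68 - 1*(-68)) - 1*20095 = (-68 + 68) - 20095 = 0 - 20095 = -20095)
(-34*(-66) + 1/(74 + √(45 - 56)))/(-6482) - Z = (-34*(-66) + 1/(74 + √(45 - 56)))/(-6482) - 1*(-20095) = (2244 + 1/(74 + √(-11)))*(-1/6482) + 20095 = (2244 + 1/(74 + I*√11))*(-1/6482) + 20095 = (-1122/3241 - 1/(6482*(74 + I*√11))) + 20095 = 65126773/3241 - 1/(6482*(74 + I*√11))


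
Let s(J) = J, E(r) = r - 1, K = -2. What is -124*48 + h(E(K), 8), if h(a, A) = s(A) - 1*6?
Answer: -5950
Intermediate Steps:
E(r) = -1 + r
h(a, A) = -6 + A (h(a, A) = A - 1*6 = A - 6 = -6 + A)
-124*48 + h(E(K), 8) = -124*48 + (-6 + 8) = -5952 + 2 = -5950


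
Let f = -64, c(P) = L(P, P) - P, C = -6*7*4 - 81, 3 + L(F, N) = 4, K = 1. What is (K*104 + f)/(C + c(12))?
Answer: -2/13 ≈ -0.15385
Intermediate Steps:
L(F, N) = 1 (L(F, N) = -3 + 4 = 1)
C = -249 (C = -42*4 - 81 = -168 - 81 = -249)
c(P) = 1 - P
(K*104 + f)/(C + c(12)) = (1*104 - 64)/(-249 + (1 - 1*12)) = (104 - 64)/(-249 + (1 - 12)) = 40/(-249 - 11) = 40/(-260) = 40*(-1/260) = -2/13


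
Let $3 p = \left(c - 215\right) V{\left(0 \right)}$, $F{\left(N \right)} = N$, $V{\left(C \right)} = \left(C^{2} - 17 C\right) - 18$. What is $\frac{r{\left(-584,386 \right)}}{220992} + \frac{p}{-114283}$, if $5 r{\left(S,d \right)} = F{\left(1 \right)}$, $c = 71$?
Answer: $- \frac{954571157}{126278143680} \approx -0.0075593$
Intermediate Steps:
$V{\left(C \right)} = -18 + C^{2} - 17 C$
$r{\left(S,d \right)} = \frac{1}{5}$ ($r{\left(S,d \right)} = \frac{1}{5} \cdot 1 = \frac{1}{5}$)
$p = 864$ ($p = \frac{\left(71 - 215\right) \left(-18 + 0^{2} - 0\right)}{3} = \frac{\left(-144\right) \left(-18 + 0 + 0\right)}{3} = \frac{\left(-144\right) \left(-18\right)}{3} = \frac{1}{3} \cdot 2592 = 864$)
$\frac{r{\left(-584,386 \right)}}{220992} + \frac{p}{-114283} = \frac{1}{5 \cdot 220992} + \frac{864}{-114283} = \frac{1}{5} \cdot \frac{1}{220992} + 864 \left(- \frac{1}{114283}\right) = \frac{1}{1104960} - \frac{864}{114283} = - \frac{954571157}{126278143680}$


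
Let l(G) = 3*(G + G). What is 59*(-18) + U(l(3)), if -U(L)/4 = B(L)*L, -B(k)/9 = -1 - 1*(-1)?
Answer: -1062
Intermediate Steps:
B(k) = 0 (B(k) = -9*(-1 - 1*(-1)) = -9*(-1 + 1) = -9*0 = 0)
l(G) = 6*G (l(G) = 3*(2*G) = 6*G)
U(L) = 0 (U(L) = -0*L = -4*0 = 0)
59*(-18) + U(l(3)) = 59*(-18) + 0 = -1062 + 0 = -1062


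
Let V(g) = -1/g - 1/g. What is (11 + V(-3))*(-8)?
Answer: -280/3 ≈ -93.333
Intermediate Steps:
V(g) = -2/g
(11 + V(-3))*(-8) = (11 - 2/(-3))*(-8) = (11 - 2*(-1/3))*(-8) = (11 + 2/3)*(-8) = (35/3)*(-8) = -280/3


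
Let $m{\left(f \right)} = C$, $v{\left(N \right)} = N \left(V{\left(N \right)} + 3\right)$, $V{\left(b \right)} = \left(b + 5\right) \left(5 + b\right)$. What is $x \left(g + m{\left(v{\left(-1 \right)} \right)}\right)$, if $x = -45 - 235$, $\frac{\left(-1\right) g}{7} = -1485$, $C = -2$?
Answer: $-2910040$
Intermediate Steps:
$V{\left(b \right)} = \left(5 + b\right)^{2}$ ($V{\left(b \right)} = \left(5 + b\right) \left(5 + b\right) = \left(5 + b\right)^{2}$)
$g = 10395$ ($g = \left(-7\right) \left(-1485\right) = 10395$)
$v{\left(N \right)} = N \left(3 + \left(5 + N\right)^{2}\right)$ ($v{\left(N \right)} = N \left(\left(5 + N\right)^{2} + 3\right) = N \left(3 + \left(5 + N\right)^{2}\right)$)
$m{\left(f \right)} = -2$
$x = -280$ ($x = -45 - 235 = -280$)
$x \left(g + m{\left(v{\left(-1 \right)} \right)}\right) = - 280 \left(10395 - 2\right) = \left(-280\right) 10393 = -2910040$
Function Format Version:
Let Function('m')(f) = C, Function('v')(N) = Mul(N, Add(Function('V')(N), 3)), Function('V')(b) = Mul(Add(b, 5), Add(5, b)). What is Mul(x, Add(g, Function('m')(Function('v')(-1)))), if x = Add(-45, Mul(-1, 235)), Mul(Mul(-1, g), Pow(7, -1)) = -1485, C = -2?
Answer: -2910040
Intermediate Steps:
Function('V')(b) = Pow(Add(5, b), 2) (Function('V')(b) = Mul(Add(5, b), Add(5, b)) = Pow(Add(5, b), 2))
g = 10395 (g = Mul(-7, -1485) = 10395)
Function('v')(N) = Mul(N, Add(3, Pow(Add(5, N), 2))) (Function('v')(N) = Mul(N, Add(Pow(Add(5, N), 2), 3)) = Mul(N, Add(3, Pow(Add(5, N), 2))))
Function('m')(f) = -2
x = -280 (x = Add(-45, -235) = -280)
Mul(x, Add(g, Function('m')(Function('v')(-1)))) = Mul(-280, Add(10395, -2)) = Mul(-280, 10393) = -2910040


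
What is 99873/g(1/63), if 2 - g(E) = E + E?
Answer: 6291999/124 ≈ 50742.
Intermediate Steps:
g(E) = 2 - 2*E (g(E) = 2 - (E + E) = 2 - 2*E)
99873/g(1/63) = 99873/(2 - 2/63) = 99873/(124/63) = 99873*(63/124) = 6291999/124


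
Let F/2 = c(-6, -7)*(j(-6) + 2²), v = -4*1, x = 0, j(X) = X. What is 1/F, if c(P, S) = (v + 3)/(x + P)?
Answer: -3/2 ≈ -1.5000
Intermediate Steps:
v = -4
c(P, S) = -1/P (c(P, S) = (-4 + 3)/(0 + P) = -1/P)
F = -⅔ (F = 2*((-1/(-6))*(-6 + 2²)) = 2*((-1*(-⅙))*(-6 + 4)) = 2*((⅙)*(-2)) = 2*(-⅓) = -⅔ ≈ -0.66667)
1/F = 1/(-⅔) = -3/2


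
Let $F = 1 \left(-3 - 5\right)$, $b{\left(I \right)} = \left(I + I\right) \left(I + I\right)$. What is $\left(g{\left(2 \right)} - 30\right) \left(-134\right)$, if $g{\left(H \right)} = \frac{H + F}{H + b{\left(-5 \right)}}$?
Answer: $\frac{68474}{17} \approx 4027.9$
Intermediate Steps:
$b{\left(I \right)} = 4 I^{2}$ ($b{\left(I \right)} = 2 I 2 I = 4 I^{2}$)
$F = -8$ ($F = 1 \left(-8\right) = -8$)
$g{\left(H \right)} = \frac{-8 + H}{100 + H}$ ($g{\left(H \right)} = \frac{H - 8}{H + 4 \left(-5\right)^{2}} = \frac{-8 + H}{H + 4 \cdot 25} = \frac{-8 + H}{H + 100} = \frac{-8 + H}{100 + H}$)
$\left(g{\left(2 \right)} - 30\right) \left(-134\right) = \left(\frac{-8 + 2}{100 + 2} - 30\right) \left(-134\right) = \left(\frac{1}{102} \left(-6\right) - 30\right) \left(-134\right) = \left(- \frac{1}{17} - 30\right) \left(-134\right) = \left(- \frac{511}{17}\right) \left(-134\right) = \frac{68474}{17}$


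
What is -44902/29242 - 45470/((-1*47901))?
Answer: -410608481/700360521 ≈ -0.58628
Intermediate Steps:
-44902/29242 - 45470/((-1*47901)) = -44902*1/29242 - 45470/(-47901) = -22451/14621 - 45470*(-1/47901) = -22451/14621 + 45470/47901 = -410608481/700360521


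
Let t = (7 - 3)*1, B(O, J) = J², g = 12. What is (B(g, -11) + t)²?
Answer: 15625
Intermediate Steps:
t = 4 (t = 4*1 = 4)
(B(g, -11) + t)² = ((-11)² + 4)² = (121 + 4)² = 125² = 15625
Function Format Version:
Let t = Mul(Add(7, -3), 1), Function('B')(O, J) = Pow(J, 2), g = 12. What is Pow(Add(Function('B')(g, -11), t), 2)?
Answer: 15625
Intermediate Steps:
t = 4 (t = Mul(4, 1) = 4)
Pow(Add(Function('B')(g, -11), t), 2) = Pow(Add(Pow(-11, 2), 4), 2) = Pow(Add(121, 4), 2) = Pow(125, 2) = 15625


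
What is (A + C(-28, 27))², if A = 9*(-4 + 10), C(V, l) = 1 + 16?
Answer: 5041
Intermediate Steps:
C(V, l) = 17
A = 54 (A = 9*6 = 54)
(A + C(-28, 27))² = (54 + 17)² = 71² = 5041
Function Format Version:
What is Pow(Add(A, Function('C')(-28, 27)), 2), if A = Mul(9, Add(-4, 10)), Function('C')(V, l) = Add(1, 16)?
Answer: 5041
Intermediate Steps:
Function('C')(V, l) = 17
A = 54 (A = Mul(9, 6) = 54)
Pow(Add(A, Function('C')(-28, 27)), 2) = Pow(Add(54, 17), 2) = Pow(71, 2) = 5041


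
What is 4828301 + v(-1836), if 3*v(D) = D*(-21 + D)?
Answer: 5964785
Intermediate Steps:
v(D) = D*(-21 + D)/3 (v(D) = (D*(-21 + D))/3 = D*(-21 + D)/3)
4828301 + v(-1836) = 4828301 + (1/3)*(-1836)*(-21 - 1836) = 4828301 + (1/3)*(-1836)*(-1857) = 4828301 + 1136484 = 5964785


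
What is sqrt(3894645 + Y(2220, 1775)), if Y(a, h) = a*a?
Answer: sqrt(8823045) ≈ 2970.4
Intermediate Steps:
Y(a, h) = a**2
sqrt(3894645 + Y(2220, 1775)) = sqrt(3894645 + 2220**2) = sqrt(3894645 + 4928400) = sqrt(8823045)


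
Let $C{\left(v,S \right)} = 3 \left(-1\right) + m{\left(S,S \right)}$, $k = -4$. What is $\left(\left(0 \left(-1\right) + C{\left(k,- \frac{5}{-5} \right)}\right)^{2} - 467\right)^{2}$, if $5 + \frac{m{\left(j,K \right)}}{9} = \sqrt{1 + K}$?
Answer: $5488993 - 3454272 \sqrt{2} \approx 6.0392 \cdot 10^{5}$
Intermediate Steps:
$m{\left(j,K \right)} = -45 + 9 \sqrt{1 + K}$
$C{\left(v,S \right)} = -48 + 9 \sqrt{1 + S}$ ($C{\left(v,S \right)} = 3 \left(-1\right) + \left(-45 + 9 \sqrt{1 + S}\right) = -3 + \left(-45 + 9 \sqrt{1 + S}\right) = -48 + 9 \sqrt{1 + S}$)
$\left(\left(0 \left(-1\right) + C{\left(k,- \frac{5}{-5} \right)}\right)^{2} - 467\right)^{2} = \left(\left(0 \left(-1\right) - \left(48 - 9 \sqrt{1 - \frac{5}{-5}}\right)\right)^{2} - 467\right)^{2} = \left(\left(0 - \left(48 - 9 \sqrt{1 - -1}\right)\right)^{2} - 467\right)^{2} = \left(\left(0 - \left(48 - 9 \sqrt{1 + 1}\right)\right)^{2} - 467\right)^{2} = \left(\left(0 - \left(48 - 9 \sqrt{2}\right)\right)^{2} - 467\right)^{2} = \left(\left(-48 + 9 \sqrt{2}\right)^{2} - 467\right)^{2} = \left(-467 + \left(-48 + 9 \sqrt{2}\right)^{2}\right)^{2}$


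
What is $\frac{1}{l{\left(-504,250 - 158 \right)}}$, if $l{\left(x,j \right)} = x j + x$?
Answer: $- \frac{1}{46872} \approx -2.1335 \cdot 10^{-5}$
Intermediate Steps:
$l{\left(x,j \right)} = x + j x$ ($l{\left(x,j \right)} = j x + x = x + j x$)
$\frac{1}{l{\left(-504,250 - 158 \right)}} = \frac{1}{\left(-504\right) \left(1 + \left(250 - 158\right)\right)} = \frac{1}{\left(-504\right) \left(1 + 92\right)} = \frac{1}{\left(-504\right) 93} = \frac{1}{-46872} = - \frac{1}{46872}$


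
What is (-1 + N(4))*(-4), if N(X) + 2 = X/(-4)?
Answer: 16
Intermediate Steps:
N(X) = -2 - X/4 (N(X) = -2 + X/(-4) = -2 + X*(-1/4) = -2 - X/4)
(-1 + N(4))*(-4) = (-1 + (-2 - 1/4*4))*(-4) = (-1 + (-2 - 1))*(-4) = (-1 - 3)*(-4) = -4*(-4) = 16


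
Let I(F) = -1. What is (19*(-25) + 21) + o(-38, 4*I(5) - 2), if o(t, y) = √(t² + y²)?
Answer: -454 + 2*√370 ≈ -415.53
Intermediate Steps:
(19*(-25) + 21) + o(-38, 4*I(5) - 2) = (19*(-25) + 21) + √((-38)² + (4*(-1) - 2)²) = (-475 + 21) + √(1444 + (-4 - 2)²) = -454 + √(1444 + (-6)²) = -454 + √(1444 + 36) = -454 + √1480 = -454 + 2*√370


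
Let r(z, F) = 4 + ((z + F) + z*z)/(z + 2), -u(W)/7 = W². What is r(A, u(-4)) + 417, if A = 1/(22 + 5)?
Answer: 9883/27 ≈ 366.04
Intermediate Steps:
u(W) = -7*W²
A = 1/27 ≈ 0.037037
r(z, F) = 4 + (F + z + z²)/(2 + z) (r(z, F) = 4 + ((F + z) + z²)/(2 + z) = 4 + (F + z + z²)/(2 + z))
r(A, u(-4)) + 417 = (8 - 7*(-4)² + (1/27)² + 5*(1/27))/(2 + 1/27) + 417 = (8 - 7*16 + 1/729 + 5/27)/(55/27) + 417 = 27*(8 - 112 + 1/729 + 5/27)/55 + 417 = (27/55)*(-75680/729) + 417 = -1376/27 + 417 = 9883/27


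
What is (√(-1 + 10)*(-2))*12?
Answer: -72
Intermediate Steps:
(√(-1 + 10)*(-2))*12 = (√9*(-2))*12 = (3*(-2))*12 = -6*12 = -72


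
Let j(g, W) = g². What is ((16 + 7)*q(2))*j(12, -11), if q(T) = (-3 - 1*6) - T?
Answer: -36432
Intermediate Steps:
q(T) = -9 - T (q(T) = (-3 - 6) - T = -9 - T)
((16 + 7)*q(2))*j(12, -11) = ((16 + 7)*(-9 - 1*2))*12² = (23*(-9 - 2))*144 = (23*(-11))*144 = -253*144 = -36432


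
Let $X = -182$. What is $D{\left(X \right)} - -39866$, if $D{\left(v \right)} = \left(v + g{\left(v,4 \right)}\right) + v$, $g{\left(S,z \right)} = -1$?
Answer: $39501$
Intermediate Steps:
$D{\left(v \right)} = -1 + 2 v$ ($D{\left(v \right)} = \left(v - 1\right) + v = \left(-1 + v\right) + v = -1 + 2 v$)
$D{\left(X \right)} - -39866 = \left(-1 + 2 \left(-182\right)\right) - -39866 = \left(-1 - 364\right) + 39866 = -365 + 39866 = 39501$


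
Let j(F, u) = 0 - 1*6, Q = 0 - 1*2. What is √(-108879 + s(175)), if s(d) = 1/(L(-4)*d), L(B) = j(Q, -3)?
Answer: I*√4801563942/210 ≈ 329.97*I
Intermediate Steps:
Q = -2 (Q = 0 - 2 = -2)
j(F, u) = -6 (j(F, u) = 0 - 6 = -6)
L(B) = -6
s(d) = -1/(6*d) (s(d) = 1/((-6)*d) = -1/(6*d))
√(-108879 + s(175)) = √(-108879 - ⅙/175) = √(-108879 - ⅙*1/175) = √(-108879 - 1/1050) = √(-114322951/1050) = I*√4801563942/210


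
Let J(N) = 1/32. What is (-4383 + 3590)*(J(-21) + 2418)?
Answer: -61359961/32 ≈ -1.9175e+6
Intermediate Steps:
J(N) = 1/32
(-4383 + 3590)*(J(-21) + 2418) = (-4383 + 3590)*(1/32 + 2418) = -793*77377/32 = -61359961/32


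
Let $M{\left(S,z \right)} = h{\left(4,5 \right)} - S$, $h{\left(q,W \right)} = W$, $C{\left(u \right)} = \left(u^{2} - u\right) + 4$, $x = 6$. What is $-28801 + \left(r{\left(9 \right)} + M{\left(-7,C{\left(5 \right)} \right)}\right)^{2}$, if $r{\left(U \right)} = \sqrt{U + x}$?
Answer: $-28642 + 24 \sqrt{15} \approx -28549.0$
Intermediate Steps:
$C{\left(u \right)} = 4 + u^{2} - u$
$r{\left(U \right)} = \sqrt{6 + U}$ ($r{\left(U \right)} = \sqrt{U + 6} = \sqrt{6 + U}$)
$M{\left(S,z \right)} = 5 - S$
$-28801 + \left(r{\left(9 \right)} + M{\left(-7,C{\left(5 \right)} \right)}\right)^{2} = -28801 + \left(\sqrt{6 + 9} + \left(5 - -7\right)\right)^{2} = -28801 + \left(\sqrt{15} + \left(5 + 7\right)\right)^{2} = -28801 + \left(\sqrt{15} + 12\right)^{2} = -28801 + \left(12 + \sqrt{15}\right)^{2}$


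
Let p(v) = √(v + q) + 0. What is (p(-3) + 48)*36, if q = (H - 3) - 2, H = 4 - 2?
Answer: 1728 + 36*I*√6 ≈ 1728.0 + 88.182*I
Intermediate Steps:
H = 2
q = -3 (q = (2 - 3) - 2 = -1 - 2 = -3)
p(v) = √(-3 + v) (p(v) = √(v - 3) + 0 = √(-3 + v) + 0 = √(-3 + v))
(p(-3) + 48)*36 = (√(-3 - 3) + 48)*36 = (√(-6) + 48)*36 = (I*√6 + 48)*36 = (48 + I*√6)*36 = 1728 + 36*I*√6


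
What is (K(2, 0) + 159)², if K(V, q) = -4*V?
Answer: 22801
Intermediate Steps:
(K(2, 0) + 159)² = (-4*2 + 159)² = (-8 + 159)² = 151² = 22801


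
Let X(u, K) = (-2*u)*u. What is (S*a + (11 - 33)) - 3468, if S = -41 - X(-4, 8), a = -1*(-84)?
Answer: -4246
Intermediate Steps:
a = 84
X(u, K) = -2*u²
S = -9 (S = -41 - (-2)*(-4)² = -41 - (-2)*16 = -41 - 1*(-32) = -41 + 32 = -9)
(S*a + (11 - 33)) - 3468 = (-9*84 + (11 - 33)) - 3468 = (-756 - 22) - 3468 = -778 - 3468 = -4246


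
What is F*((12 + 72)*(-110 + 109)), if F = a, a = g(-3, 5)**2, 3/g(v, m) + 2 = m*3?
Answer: -756/169 ≈ -4.4734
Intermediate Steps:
g(v, m) = 3/(-2 + 3*m) (g(v, m) = 3/(-2 + m*3) = 3/(-2 + 3*m))
a = 9/169 (a = (3/(-2 + 3*5))**2 = (3/(-2 + 15))**2 = (3/13)**2 = 9/169 ≈ 0.053254)
F = 9/169 ≈ 0.053254
F*((12 + 72)*(-110 + 109)) = 9*((12 + 72)*(-110 + 109))/169 = 9*(84*(-1))/169 = (9/169)*(-84) = -756/169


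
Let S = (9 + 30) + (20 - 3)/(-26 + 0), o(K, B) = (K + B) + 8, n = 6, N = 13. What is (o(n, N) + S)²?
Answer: 2886601/676 ≈ 4270.1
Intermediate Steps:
o(K, B) = 8 + B + K (o(K, B) = (B + K) + 8 = 8 + B + K)
S = 997/26 (S = 39 + 17/(-26) = 39 + 17*(-1/26) = 39 - 17/26 = 997/26 ≈ 38.346)
(o(n, N) + S)² = ((8 + 13 + 6) + 997/26)² = (27 + 997/26)² = (1699/26)² = 2886601/676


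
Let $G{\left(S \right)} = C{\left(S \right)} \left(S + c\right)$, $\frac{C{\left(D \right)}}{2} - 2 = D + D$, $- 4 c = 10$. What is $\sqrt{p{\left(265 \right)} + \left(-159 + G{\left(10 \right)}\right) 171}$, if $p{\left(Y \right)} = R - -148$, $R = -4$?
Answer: $3 \sqrt{3265} \approx 171.42$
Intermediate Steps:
$c = - \frac{5}{2}$ ($c = \left(- \frac{1}{4}\right) 10 = - \frac{5}{2} \approx -2.5$)
$C{\left(D \right)} = 4 + 4 D$ ($C{\left(D \right)} = 4 + 2 \left(D + D\right) = 4 + 2 \cdot 2 D = 4 + 4 D$)
$p{\left(Y \right)} = 144$ ($p{\left(Y \right)} = -4 - -148 = -4 + 148 = 144$)
$G{\left(S \right)} = \left(4 + 4 S\right) \left(- \frac{5}{2} + S\right)$ ($G{\left(S \right)} = \left(4 + 4 S\right) \left(S - \frac{5}{2}\right) = \left(4 + 4 S\right) \left(- \frac{5}{2} + S\right)$)
$\sqrt{p{\left(265 \right)} + \left(-159 + G{\left(10 \right)}\right) 171} = \sqrt{144 + \left(-159 + 2 \left(1 + 10\right) \left(-5 + 2 \cdot 10\right)\right) 171} = \sqrt{144 + \left(-159 + 2 \cdot 11 \left(-5 + 20\right)\right) 171} = \sqrt{144 + \left(-159 + 2 \cdot 11 \cdot 15\right) 171} = \sqrt{144 + \left(-159 + 330\right) 171} = \sqrt{144 + 171 \cdot 171} = \sqrt{144 + 29241} = \sqrt{29385} = 3 \sqrt{3265}$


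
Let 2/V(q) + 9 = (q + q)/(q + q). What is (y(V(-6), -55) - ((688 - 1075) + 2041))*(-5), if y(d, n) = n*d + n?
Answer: 33905/4 ≈ 8476.3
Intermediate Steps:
V(q) = -¼ (V(q) = 2/(-9 + (q + q)/(q + q)) = 2/(-9 + (2*q)/((2*q))) = 2/(-9 + (2*q)*(1/(2*q))) = 2/(-9 + 1) = 2/(-8) = 2*(-⅛) = -¼)
y(d, n) = n + d*n (y(d, n) = d*n + n = n + d*n)
(y(V(-6), -55) - ((688 - 1075) + 2041))*(-5) = (-55*(1 - ¼) - ((688 - 1075) + 2041))*(-5) = (-55*¾ - (-387 + 2041))*(-5) = (-165/4 - 1*1654)*(-5) = (-165/4 - 1654)*(-5) = -6781/4*(-5) = 33905/4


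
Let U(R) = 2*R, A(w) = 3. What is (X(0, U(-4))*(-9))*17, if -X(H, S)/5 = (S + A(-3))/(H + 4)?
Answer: -3825/4 ≈ -956.25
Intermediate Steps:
X(H, S) = -5*(3 + S)/(4 + H) (X(H, S) = -5*(S + 3)/(H + 4) = -5*(3 + S)/(4 + H))
(X(0, U(-4))*(-9))*17 = ((5*(-3 - 2*(-4))/(4 + 0))*(-9))*17 = ((5*(-3 - 1*(-8))/4)*(-9))*17 = ((5*(¼)*(-3 + 8))*(-9))*17 = ((5*(¼)*5)*(-9))*17 = ((25/4)*(-9))*17 = -225/4*17 = -3825/4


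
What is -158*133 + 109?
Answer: -20905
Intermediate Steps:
-158*133 + 109 = -21014 + 109 = -20905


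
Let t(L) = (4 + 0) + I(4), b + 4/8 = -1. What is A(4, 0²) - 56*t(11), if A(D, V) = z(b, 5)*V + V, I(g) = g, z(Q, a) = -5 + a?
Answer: -448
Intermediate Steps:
b = -3/2 (b = -½ - 1 = -3/2 ≈ -1.5000)
A(D, V) = V (A(D, V) = (-5 + 5)*V + V = 0*V + V = 0 + V = V)
t(L) = 8 (t(L) = (4 + 0) + 4 = 4 + 4 = 8)
A(4, 0²) - 56*t(11) = 0² - 56*8 = 0 - 448 = -448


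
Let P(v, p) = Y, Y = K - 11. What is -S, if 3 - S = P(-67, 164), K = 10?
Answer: -4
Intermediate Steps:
Y = -1 (Y = 10 - 11 = -1)
P(v, p) = -1
S = 4 (S = 3 - 1*(-1) = 3 + 1 = 4)
-S = -1*4 = -4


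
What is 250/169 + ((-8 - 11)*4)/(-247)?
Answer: 302/169 ≈ 1.7870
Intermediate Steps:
250/169 + ((-8 - 11)*4)/(-247) = 250*(1/169) - 19*4*(-1/247) = 250/169 - 76*(-1/247) = 250/169 + 4/13 = 302/169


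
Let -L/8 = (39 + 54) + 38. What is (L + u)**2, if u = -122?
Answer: 1368900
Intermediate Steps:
L = -1048 (L = -8*((39 + 54) + 38) = -8*(93 + 38) = -8*131 = -1048)
(L + u)**2 = (-1048 - 122)**2 = (-1170)**2 = 1368900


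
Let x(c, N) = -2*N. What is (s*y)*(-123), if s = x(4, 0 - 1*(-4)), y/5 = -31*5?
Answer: -762600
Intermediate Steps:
y = -775 (y = 5*(-31*5) = 5*(-155) = -775)
s = -8 (s = -2*(0 - 1*(-4)) = -2*(0 + 4) = -2*4 = -8)
(s*y)*(-123) = -8*(-775)*(-123) = 6200*(-123) = -762600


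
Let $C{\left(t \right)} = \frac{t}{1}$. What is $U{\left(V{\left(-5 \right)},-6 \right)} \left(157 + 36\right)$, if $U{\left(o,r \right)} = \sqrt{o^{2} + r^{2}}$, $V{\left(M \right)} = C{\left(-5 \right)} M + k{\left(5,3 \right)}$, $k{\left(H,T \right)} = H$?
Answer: $1158 \sqrt{26} \approx 5904.7$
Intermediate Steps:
$C{\left(t \right)} = t$ ($C{\left(t \right)} = t 1 = t$)
$V{\left(M \right)} = 5 - 5 M$ ($V{\left(M \right)} = - 5 M + 5 = 5 - 5 M$)
$U{\left(V{\left(-5 \right)},-6 \right)} \left(157 + 36\right) = \sqrt{\left(5 - -25\right)^{2} + \left(-6\right)^{2}} \left(157 + 36\right) = \sqrt{\left(5 + 25\right)^{2} + 36} \cdot 193 = \sqrt{30^{2} + 36} \cdot 193 = \sqrt{900 + 36} \cdot 193 = \sqrt{936} \cdot 193 = 6 \sqrt{26} \cdot 193 = 1158 \sqrt{26}$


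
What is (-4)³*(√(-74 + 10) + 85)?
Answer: -5440 - 512*I ≈ -5440.0 - 512.0*I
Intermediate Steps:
(-4)³*(√(-74 + 10) + 85) = -64*(√(-64) + 85) = -64*(8*I + 85) = -64*(85 + 8*I) = -5440 - 512*I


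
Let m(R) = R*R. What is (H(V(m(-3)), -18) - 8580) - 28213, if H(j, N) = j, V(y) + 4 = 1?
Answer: -36796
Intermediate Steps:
m(R) = R²
V(y) = -3 (V(y) = -4 + 1 = -3)
(H(V(m(-3)), -18) - 8580) - 28213 = (-3 - 8580) - 28213 = -8583 - 28213 = -36796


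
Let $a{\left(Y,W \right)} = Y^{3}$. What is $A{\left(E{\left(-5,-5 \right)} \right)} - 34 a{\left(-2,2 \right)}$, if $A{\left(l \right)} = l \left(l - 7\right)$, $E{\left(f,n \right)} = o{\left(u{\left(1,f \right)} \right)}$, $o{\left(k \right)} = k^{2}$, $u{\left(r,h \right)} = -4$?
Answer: $416$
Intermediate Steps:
$E{\left(f,n \right)} = 16$ ($E{\left(f,n \right)} = \left(-4\right)^{2} = 16$)
$A{\left(l \right)} = l \left(-7 + l\right)$
$A{\left(E{\left(-5,-5 \right)} \right)} - 34 a{\left(-2,2 \right)} = 16 \left(-7 + 16\right) - 34 \left(-2\right)^{3} = 16 \cdot 9 - -272 = 144 + 272 = 416$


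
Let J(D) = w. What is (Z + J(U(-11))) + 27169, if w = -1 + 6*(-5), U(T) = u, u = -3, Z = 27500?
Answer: 54638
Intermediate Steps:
U(T) = -3
w = -31 (w = -1 - 30 = -31)
J(D) = -31
(Z + J(U(-11))) + 27169 = (27500 - 31) + 27169 = 27469 + 27169 = 54638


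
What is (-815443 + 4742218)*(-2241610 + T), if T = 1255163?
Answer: -3873555418425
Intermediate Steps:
(-815443 + 4742218)*(-2241610 + T) = (-815443 + 4742218)*(-2241610 + 1255163) = 3926775*(-986447) = -3873555418425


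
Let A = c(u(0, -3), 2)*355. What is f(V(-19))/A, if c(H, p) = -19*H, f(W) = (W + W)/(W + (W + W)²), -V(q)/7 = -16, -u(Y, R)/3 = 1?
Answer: 2/9085515 ≈ 2.2013e-7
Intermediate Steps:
u(Y, R) = -3 (u(Y, R) = -3*1 = -3)
V(q) = 112 (V(q) = -7*(-16) = 112)
f(W) = 2*W/(W + 4*W²) (f(W) = (2*W)/(W + (2*W)²) = (2*W)/(W + 4*W²) = 2*W/(W + 4*W²))
A = 20235 (A = -19*(-3)*355 = 57*355 = 20235)
f(V(-19))/A = (2/(1 + 4*112))/20235 = (2/(1 + 448))*(1/20235) = (2/449)*(1/20235) = 2/9085515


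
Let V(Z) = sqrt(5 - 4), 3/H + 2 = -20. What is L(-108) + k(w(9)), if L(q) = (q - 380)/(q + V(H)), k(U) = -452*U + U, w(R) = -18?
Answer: 869114/107 ≈ 8122.6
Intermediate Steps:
H = -3/22 (H = 3/(-2 - 20) = 3/(-22) = 3*(-1/22) = -3/22 ≈ -0.13636)
k(U) = -451*U
V(Z) = 1 (V(Z) = sqrt(1) = 1)
L(q) = (-380 + q)/(1 + q) (L(q) = (q - 380)/(q + 1) = (-380 + q)/(1 + q))
L(-108) + k(w(9)) = (-380 - 108)/(1 - 108) - 451*(-18) = -488/(-107) + 8118 = -1/107*(-488) + 8118 = 488/107 + 8118 = 869114/107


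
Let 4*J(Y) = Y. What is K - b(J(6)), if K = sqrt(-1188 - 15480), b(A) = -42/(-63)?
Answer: -2/3 + 6*I*sqrt(463) ≈ -0.66667 + 129.1*I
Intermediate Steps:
J(Y) = Y/4
b(A) = 2/3 (b(A) = -42*(-1/63) = 2/3)
K = 6*I*sqrt(463) (K = sqrt(-16668) = 6*I*sqrt(463) ≈ 129.1*I)
K - b(J(6)) = 6*I*sqrt(463) - 1*2/3 = 6*I*sqrt(463) - 2/3 = -2/3 + 6*I*sqrt(463)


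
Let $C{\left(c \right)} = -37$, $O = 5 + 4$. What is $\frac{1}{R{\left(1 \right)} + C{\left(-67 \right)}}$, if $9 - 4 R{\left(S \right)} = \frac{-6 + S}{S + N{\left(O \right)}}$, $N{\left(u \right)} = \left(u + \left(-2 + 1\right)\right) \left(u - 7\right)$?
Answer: $- \frac{34}{1179} \approx -0.028838$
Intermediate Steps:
$O = 9$
$N{\left(u \right)} = \left(-1 + u\right) \left(-7 + u\right)$ ($N{\left(u \right)} = \left(u - 1\right) \left(-7 + u\right) = \left(-1 + u\right) \left(-7 + u\right)$)
$R{\left(S \right)} = \frac{9}{4} - \frac{-6 + S}{4 \left(16 + S\right)}$ ($R{\left(S \right)} = \frac{9}{4} - \frac{\left(-6 + S\right) \frac{1}{S + \left(7 + 9^{2} - 72\right)}}{4} = \frac{9}{4} - \frac{\left(-6 + S\right) \frac{1}{S + \left(7 + 81 - 72\right)}}{4} = \frac{9}{4} - \frac{\left(-6 + S\right) \frac{1}{S + 16}}{4} = \frac{9}{4} - \frac{\left(-6 + S\right) \frac{1}{16 + S}}{4} = \frac{9}{4} - \frac{\frac{1}{16 + S} \left(-6 + S\right)}{4} = \frac{9}{4} - \frac{-6 + S}{4 \left(16 + S\right)}$)
$\frac{1}{R{\left(1 \right)} + C{\left(-67 \right)}} = \frac{1}{\frac{75 + 4 \cdot 1}{2 \left(16 + 1\right)} - 37} = \frac{1}{\frac{75 + 4}{2 \cdot 17} - 37} = \frac{1}{\frac{1}{2} \cdot \frac{1}{17} \cdot 79 - 37} = \frac{1}{\frac{79}{34} - 37} = \frac{1}{- \frac{1179}{34}} = - \frac{34}{1179}$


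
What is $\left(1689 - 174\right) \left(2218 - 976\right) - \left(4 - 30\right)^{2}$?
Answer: $1880954$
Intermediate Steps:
$\left(1689 - 174\right) \left(2218 - 976\right) - \left(4 - 30\right)^{2} = 1515 \cdot 1242 - \left(-26\right)^{2} = 1881630 - 676 = 1880954$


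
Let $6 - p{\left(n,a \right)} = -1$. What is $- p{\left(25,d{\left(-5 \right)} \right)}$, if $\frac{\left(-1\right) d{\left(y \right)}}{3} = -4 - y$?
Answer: $-7$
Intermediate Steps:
$d{\left(y \right)} = 12 + 3 y$ ($d{\left(y \right)} = - 3 \left(-4 - y\right) = 12 + 3 y$)
$p{\left(n,a \right)} = 7$ ($p{\left(n,a \right)} = 6 - -1 = 6 + 1 = 7$)
$- p{\left(25,d{\left(-5 \right)} \right)} = \left(-1\right) 7 = -7$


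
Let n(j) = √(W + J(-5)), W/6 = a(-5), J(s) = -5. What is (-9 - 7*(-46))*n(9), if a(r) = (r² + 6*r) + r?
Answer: 313*I*√65 ≈ 2523.5*I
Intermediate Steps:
a(r) = r² + 7*r
W = -60 (W = 6*(-5*(7 - 5)) = 6*(-5*2) = 6*(-10) = -60)
n(j) = I*√65 (n(j) = √(-60 - 5) = √(-65) = I*√65)
(-9 - 7*(-46))*n(9) = (-9 - 7*(-46))*(I*√65) = (-9 + 322)*(I*√65) = 313*(I*√65) = 313*I*√65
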